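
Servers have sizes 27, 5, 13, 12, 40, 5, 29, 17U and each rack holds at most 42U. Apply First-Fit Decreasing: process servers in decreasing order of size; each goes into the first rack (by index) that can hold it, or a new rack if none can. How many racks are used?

Sorted descending: 40, 29, 27, 17, 13, 12, 5, 5.
rack 1: place 40U, 2U left
rack 2: place 29U, 13U left
rack 3: place 27U, 15U left
rack 4: place 17U, 25U left
rack 2: place 13U, 0U left
rack 3: place 12U, 3U left
rack 4: place 5U, 20U left
rack 4: place 5U, 15U left

4 racks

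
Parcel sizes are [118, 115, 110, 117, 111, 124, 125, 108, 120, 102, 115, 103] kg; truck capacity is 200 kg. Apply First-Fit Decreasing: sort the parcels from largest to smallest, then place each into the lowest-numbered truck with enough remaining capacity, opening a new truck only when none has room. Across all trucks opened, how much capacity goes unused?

Sorted descending: 125, 124, 120, 118, 117, 115, 115, 111, 110, 108, 103, 102.
truck 1: place 125 kg, 75 kg left
truck 2: place 124 kg, 76 kg left
truck 3: place 120 kg, 80 kg left
truck 4: place 118 kg, 82 kg left
truck 5: place 117 kg, 83 kg left
truck 6: place 115 kg, 85 kg left
truck 7: place 115 kg, 85 kg left
truck 8: place 111 kg, 89 kg left
truck 9: place 110 kg, 90 kg left
truck 10: place 108 kg, 92 kg left
truck 11: place 103 kg, 97 kg left
truck 12: place 102 kg, 98 kg left
12 trucks × 200 kg = 2400 kg; used 1368 kg; unused 1032 kg.

1032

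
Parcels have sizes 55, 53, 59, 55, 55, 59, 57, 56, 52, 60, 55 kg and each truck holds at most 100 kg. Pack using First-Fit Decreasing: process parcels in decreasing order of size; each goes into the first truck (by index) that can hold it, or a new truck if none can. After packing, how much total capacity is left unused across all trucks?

484

Sorted descending: 60, 59, 59, 57, 56, 55, 55, 55, 55, 53, 52.
Put 60 kg in truck 1; 40 kg remain.
Put 59 kg in truck 2; 41 kg remain.
Put 59 kg in truck 3; 41 kg remain.
Put 57 kg in truck 4; 43 kg remain.
Put 56 kg in truck 5; 44 kg remain.
Put 55 kg in truck 6; 45 kg remain.
Put 55 kg in truck 7; 45 kg remain.
Put 55 kg in truck 8; 45 kg remain.
Put 55 kg in truck 9; 45 kg remain.
Put 53 kg in truck 10; 47 kg remain.
Put 52 kg in truck 11; 48 kg remain.
11 trucks × 100 kg = 1100 kg; used 616 kg; unused 484 kg.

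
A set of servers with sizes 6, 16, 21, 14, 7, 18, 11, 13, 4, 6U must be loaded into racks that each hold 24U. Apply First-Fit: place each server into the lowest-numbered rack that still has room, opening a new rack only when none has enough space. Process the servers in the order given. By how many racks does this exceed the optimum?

1

First-Fit: [6,16] [21] [14,7] [18,4] [11,13] [6] → 6 racks.
Total size 116U; any packing needs at least ⌈116/24⌉ = 5 racks.
An optimal packing achieves that bound: [21] [18,6] [16,7] [14,6,4] [13,11] → 5 racks.
Excess: 6 − 5 = 1.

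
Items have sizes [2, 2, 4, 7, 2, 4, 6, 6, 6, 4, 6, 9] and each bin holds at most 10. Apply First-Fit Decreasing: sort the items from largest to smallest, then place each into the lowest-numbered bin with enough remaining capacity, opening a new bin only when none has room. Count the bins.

Sorted descending: 9, 7, 6, 6, 6, 6, 4, 4, 4, 2, 2, 2.
bin 1: place 9, 1 left
bin 2: place 7, 3 left
bin 3: place 6, 4 left
bin 4: place 6, 4 left
bin 5: place 6, 4 left
bin 6: place 6, 4 left
bin 3: place 4, 0 left
bin 4: place 4, 0 left
bin 5: place 4, 0 left
bin 2: place 2, 1 left
bin 6: place 2, 2 left
bin 6: place 2, 0 left
Final bins: [9] [7,2] [6,4] [6,4] [6,4] [6,2,2].

6 bins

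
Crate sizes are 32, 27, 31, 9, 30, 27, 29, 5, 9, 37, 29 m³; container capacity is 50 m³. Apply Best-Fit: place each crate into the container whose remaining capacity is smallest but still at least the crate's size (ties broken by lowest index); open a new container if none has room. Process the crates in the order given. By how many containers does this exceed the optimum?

Best-Fit: [32,9,5] [27] [31,9] [30] [27] [29] [37] [29] → 8 containers.
8 crates exceed 25 m³ (half the capacity), and no two of those can share a container, so at least 8 containers are needed.
So 8 is already optimal.

0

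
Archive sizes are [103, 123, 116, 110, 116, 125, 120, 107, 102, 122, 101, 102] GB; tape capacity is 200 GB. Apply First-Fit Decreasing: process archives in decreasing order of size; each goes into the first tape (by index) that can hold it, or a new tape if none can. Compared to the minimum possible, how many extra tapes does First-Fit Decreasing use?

First-Fit Decreasing: [125] [123] [122] [120] [116] [116] [110] [107] [103] [102] [102] [101] → 12 tapes.
12 archives exceed 100 GB (half the capacity), and no two of those can share a tape, so at least 12 tapes are needed.
So 12 is already optimal.

0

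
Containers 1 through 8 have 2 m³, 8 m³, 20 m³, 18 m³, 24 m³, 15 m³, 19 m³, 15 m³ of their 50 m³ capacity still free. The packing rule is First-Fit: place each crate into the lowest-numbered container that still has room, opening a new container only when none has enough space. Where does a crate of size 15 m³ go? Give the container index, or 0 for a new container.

Containers with room: container 3 (20 m³), container 4 (18 m³), container 5 (24 m³), container 6 (15 m³), container 7 (19 m³), container 8 (15 m³).
The first with room is container 3.

3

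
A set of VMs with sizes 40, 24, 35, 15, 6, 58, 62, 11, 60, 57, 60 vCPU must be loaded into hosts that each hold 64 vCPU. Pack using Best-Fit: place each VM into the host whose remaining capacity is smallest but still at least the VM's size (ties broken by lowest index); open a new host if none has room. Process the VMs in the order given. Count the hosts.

8

Put 40 vCPU in host 1; 24 vCPU remain.
Put 24 vCPU in host 1; 0 vCPU remain.
Put 35 vCPU in host 2; 29 vCPU remain.
Put 15 vCPU in host 2; 14 vCPU remain.
Put 6 vCPU in host 2; 8 vCPU remain.
Put 58 vCPU in host 3; 6 vCPU remain.
Put 62 vCPU in host 4; 2 vCPU remain.
Put 11 vCPU in host 5; 53 vCPU remain.
Put 60 vCPU in host 6; 4 vCPU remain.
Put 57 vCPU in host 7; 7 vCPU remain.
Put 60 vCPU in host 8; 4 vCPU remain.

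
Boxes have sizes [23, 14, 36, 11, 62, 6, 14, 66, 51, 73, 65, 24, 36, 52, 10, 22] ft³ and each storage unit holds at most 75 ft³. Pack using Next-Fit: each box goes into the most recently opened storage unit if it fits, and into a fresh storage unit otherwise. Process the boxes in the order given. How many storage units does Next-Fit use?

10 storage units

Put 23 ft³ in storage unit 1; 52 ft³ remain.
Put 14 ft³ in storage unit 1; 38 ft³ remain.
Put 36 ft³ in storage unit 1; 2 ft³ remain.
Put 11 ft³ in storage unit 2; 64 ft³ remain.
Put 62 ft³ in storage unit 2; 2 ft³ remain.
Put 6 ft³ in storage unit 3; 69 ft³ remain.
Put 14 ft³ in storage unit 3; 55 ft³ remain.
Put 66 ft³ in storage unit 4; 9 ft³ remain.
Put 51 ft³ in storage unit 5; 24 ft³ remain.
Put 73 ft³ in storage unit 6; 2 ft³ remain.
Put 65 ft³ in storage unit 7; 10 ft³ remain.
Put 24 ft³ in storage unit 8; 51 ft³ remain.
Put 36 ft³ in storage unit 8; 15 ft³ remain.
Put 52 ft³ in storage unit 9; 23 ft³ remain.
Put 10 ft³ in storage unit 9; 13 ft³ remain.
Put 22 ft³ in storage unit 10; 53 ft³ remain.
Final storage units: [23,14,36] [11,62] [6,14] [66] [51] [73] [65] [24,36] [52,10] [22].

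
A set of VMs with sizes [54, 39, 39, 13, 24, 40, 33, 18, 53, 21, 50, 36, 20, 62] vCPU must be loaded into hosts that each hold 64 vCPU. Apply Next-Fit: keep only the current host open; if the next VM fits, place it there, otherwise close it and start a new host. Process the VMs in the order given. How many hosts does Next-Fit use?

10 hosts

host 1: place 54 vCPU, 10 vCPU left
host 2: place 39 vCPU, 25 vCPU left
host 3: place 39 vCPU, 25 vCPU left
host 3: place 13 vCPU, 12 vCPU left
host 4: place 24 vCPU, 40 vCPU left
host 4: place 40 vCPU, 0 vCPU left
host 5: place 33 vCPU, 31 vCPU left
host 5: place 18 vCPU, 13 vCPU left
host 6: place 53 vCPU, 11 vCPU left
host 7: place 21 vCPU, 43 vCPU left
host 8: place 50 vCPU, 14 vCPU left
host 9: place 36 vCPU, 28 vCPU left
host 9: place 20 vCPU, 8 vCPU left
host 10: place 62 vCPU, 2 vCPU left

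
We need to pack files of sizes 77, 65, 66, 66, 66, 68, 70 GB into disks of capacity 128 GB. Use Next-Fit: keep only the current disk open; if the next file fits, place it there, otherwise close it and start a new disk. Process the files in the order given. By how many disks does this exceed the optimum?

Next-Fit: [77] [65] [66] [66] [66] [68] [70] → 7 disks.
7 files exceed 64 GB (half the capacity), and no two of those can share a disk, so at least 7 disks are needed.
So 7 is already optimal.

0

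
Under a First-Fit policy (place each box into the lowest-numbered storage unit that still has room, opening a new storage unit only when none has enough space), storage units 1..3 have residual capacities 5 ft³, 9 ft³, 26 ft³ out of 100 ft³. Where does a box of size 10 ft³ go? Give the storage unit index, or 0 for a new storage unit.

Storage units with room: storage unit 3 (26 ft³).
The first with room is storage unit 3.

3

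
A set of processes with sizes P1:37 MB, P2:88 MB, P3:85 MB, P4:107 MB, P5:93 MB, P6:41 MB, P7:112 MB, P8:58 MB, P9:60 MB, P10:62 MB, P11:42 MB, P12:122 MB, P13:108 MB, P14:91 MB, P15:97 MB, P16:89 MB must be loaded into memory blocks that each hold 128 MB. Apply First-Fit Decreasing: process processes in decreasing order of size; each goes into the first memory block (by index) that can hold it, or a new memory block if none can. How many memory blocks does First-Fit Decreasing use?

Sorted descending: 122, 112, 108, 107, 97, 93, 91, 89, 88, 85, 62, 60, 58, 42, 41, 37.
Put 122 MB in memory block 1; 6 MB remain.
Put 112 MB in memory block 2; 16 MB remain.
Put 108 MB in memory block 3; 20 MB remain.
Put 107 MB in memory block 4; 21 MB remain.
Put 97 MB in memory block 5; 31 MB remain.
Put 93 MB in memory block 6; 35 MB remain.
Put 91 MB in memory block 7; 37 MB remain.
Put 89 MB in memory block 8; 39 MB remain.
Put 88 MB in memory block 9; 40 MB remain.
Put 85 MB in memory block 10; 43 MB remain.
Put 62 MB in memory block 11; 66 MB remain.
Put 60 MB in memory block 11; 6 MB remain.
Put 58 MB in memory block 12; 70 MB remain.
Put 42 MB in memory block 10; 1 MB remain.
Put 41 MB in memory block 12; 29 MB remain.
Put 37 MB in memory block 7; 0 MB remain.

12 memory blocks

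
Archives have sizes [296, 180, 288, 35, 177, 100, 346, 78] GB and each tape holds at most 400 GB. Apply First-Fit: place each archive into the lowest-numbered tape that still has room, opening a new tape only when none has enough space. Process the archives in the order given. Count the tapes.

296 GB → tape 1 (remaining 104 GB)
180 GB → tape 2 (remaining 220 GB)
288 GB → tape 3 (remaining 112 GB)
35 GB → tape 1 (remaining 69 GB)
177 GB → tape 2 (remaining 43 GB)
100 GB → tape 3 (remaining 12 GB)
346 GB → tape 4 (remaining 54 GB)
78 GB → tape 5 (remaining 322 GB)
Final tapes: [296,35] [180,177] [288,100] [346] [78].

5 tapes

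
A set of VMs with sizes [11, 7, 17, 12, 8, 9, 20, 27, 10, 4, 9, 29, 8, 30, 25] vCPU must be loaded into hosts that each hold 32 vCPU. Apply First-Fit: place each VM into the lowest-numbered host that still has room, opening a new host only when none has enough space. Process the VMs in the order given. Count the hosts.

Put 11 vCPU in host 1; 21 vCPU remain.
Put 7 vCPU in host 1; 14 vCPU remain.
Put 17 vCPU in host 2; 15 vCPU remain.
Put 12 vCPU in host 1; 2 vCPU remain.
Put 8 vCPU in host 2; 7 vCPU remain.
Put 9 vCPU in host 3; 23 vCPU remain.
Put 20 vCPU in host 3; 3 vCPU remain.
Put 27 vCPU in host 4; 5 vCPU remain.
Put 10 vCPU in host 5; 22 vCPU remain.
Put 4 vCPU in host 2; 3 vCPU remain.
Put 9 vCPU in host 5; 13 vCPU remain.
Put 29 vCPU in host 6; 3 vCPU remain.
Put 8 vCPU in host 5; 5 vCPU remain.
Put 30 vCPU in host 7; 2 vCPU remain.
Put 25 vCPU in host 8; 7 vCPU remain.

8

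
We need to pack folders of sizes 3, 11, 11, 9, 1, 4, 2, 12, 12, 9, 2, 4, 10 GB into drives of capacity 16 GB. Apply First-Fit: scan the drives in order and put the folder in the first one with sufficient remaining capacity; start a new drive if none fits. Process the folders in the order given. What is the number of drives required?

drive 1: place 3 GB, 13 GB left
drive 1: place 11 GB, 2 GB left
drive 2: place 11 GB, 5 GB left
drive 3: place 9 GB, 7 GB left
drive 1: place 1 GB, 1 GB left
drive 2: place 4 GB, 1 GB left
drive 3: place 2 GB, 5 GB left
drive 4: place 12 GB, 4 GB left
drive 5: place 12 GB, 4 GB left
drive 6: place 9 GB, 7 GB left
drive 3: place 2 GB, 3 GB left
drive 4: place 4 GB, 0 GB left
drive 7: place 10 GB, 6 GB left

7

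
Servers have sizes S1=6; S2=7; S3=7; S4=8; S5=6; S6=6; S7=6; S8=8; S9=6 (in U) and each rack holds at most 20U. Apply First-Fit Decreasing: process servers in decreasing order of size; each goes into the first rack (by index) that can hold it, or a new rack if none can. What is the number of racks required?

Sorted descending: 8, 8, 7, 7, 6, 6, 6, 6, 6.
Put 8U in rack 1; 12U remain.
Put 8U in rack 1; 4U remain.
Put 7U in rack 2; 13U remain.
Put 7U in rack 2; 6U remain.
Put 6U in rack 2; 0U remain.
Put 6U in rack 3; 14U remain.
Put 6U in rack 3; 8U remain.
Put 6U in rack 3; 2U remain.
Put 6U in rack 4; 14U remain.

4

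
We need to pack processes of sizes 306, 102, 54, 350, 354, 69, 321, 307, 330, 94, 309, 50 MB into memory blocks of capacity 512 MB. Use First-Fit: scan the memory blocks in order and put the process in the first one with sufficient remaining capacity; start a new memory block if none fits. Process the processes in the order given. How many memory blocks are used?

306 MB → memory block 1 (remaining 206 MB)
102 MB → memory block 1 (remaining 104 MB)
54 MB → memory block 1 (remaining 50 MB)
350 MB → memory block 2 (remaining 162 MB)
354 MB → memory block 3 (remaining 158 MB)
69 MB → memory block 2 (remaining 93 MB)
321 MB → memory block 4 (remaining 191 MB)
307 MB → memory block 5 (remaining 205 MB)
330 MB → memory block 6 (remaining 182 MB)
94 MB → memory block 3 (remaining 64 MB)
309 MB → memory block 7 (remaining 203 MB)
50 MB → memory block 1 (remaining 0 MB)

7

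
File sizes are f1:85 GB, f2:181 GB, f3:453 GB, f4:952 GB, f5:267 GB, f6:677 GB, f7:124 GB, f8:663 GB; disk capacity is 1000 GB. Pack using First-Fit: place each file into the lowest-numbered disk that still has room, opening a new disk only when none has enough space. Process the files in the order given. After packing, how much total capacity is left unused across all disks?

f1 (85 GB) → disk 1 (remaining 915 GB)
f2 (181 GB) → disk 1 (remaining 734 GB)
f3 (453 GB) → disk 1 (remaining 281 GB)
f4 (952 GB) → disk 2 (remaining 48 GB)
f5 (267 GB) → disk 1 (remaining 14 GB)
f6 (677 GB) → disk 3 (remaining 323 GB)
f7 (124 GB) → disk 3 (remaining 199 GB)
f8 (663 GB) → disk 4 (remaining 337 GB)
4 disks × 1000 GB = 4000 GB; used 3402 GB; unused 598 GB.

598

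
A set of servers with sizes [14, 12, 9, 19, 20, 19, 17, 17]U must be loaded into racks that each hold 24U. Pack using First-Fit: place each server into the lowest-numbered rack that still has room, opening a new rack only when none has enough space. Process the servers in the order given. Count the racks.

Put 14U in rack 1; 10U remain.
Put 12U in rack 2; 12U remain.
Put 9U in rack 1; 1U remain.
Put 19U in rack 3; 5U remain.
Put 20U in rack 4; 4U remain.
Put 19U in rack 5; 5U remain.
Put 17U in rack 6; 7U remain.
Put 17U in rack 7; 7U remain.

7 racks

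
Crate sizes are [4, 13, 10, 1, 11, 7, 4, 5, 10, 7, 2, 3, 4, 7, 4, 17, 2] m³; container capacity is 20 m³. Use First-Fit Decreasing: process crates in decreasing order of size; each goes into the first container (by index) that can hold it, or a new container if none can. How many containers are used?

Sorted descending: 17, 13, 11, 10, 10, 7, 7, 7, 5, 4, 4, 4, 4, 3, 2, 2, 1.
Put 17 m³ in container 1; 3 m³ remain.
Put 13 m³ in container 2; 7 m³ remain.
Put 11 m³ in container 3; 9 m³ remain.
Put 10 m³ in container 4; 10 m³ remain.
Put 10 m³ in container 4; 0 m³ remain.
Put 7 m³ in container 2; 0 m³ remain.
Put 7 m³ in container 3; 2 m³ remain.
Put 7 m³ in container 5; 13 m³ remain.
Put 5 m³ in container 5; 8 m³ remain.
Put 4 m³ in container 5; 4 m³ remain.
Put 4 m³ in container 5; 0 m³ remain.
Put 4 m³ in container 6; 16 m³ remain.
Put 4 m³ in container 6; 12 m³ remain.
Put 3 m³ in container 1; 0 m³ remain.
Put 2 m³ in container 3; 0 m³ remain.
Put 2 m³ in container 6; 10 m³ remain.
Put 1 m³ in container 6; 9 m³ remain.

6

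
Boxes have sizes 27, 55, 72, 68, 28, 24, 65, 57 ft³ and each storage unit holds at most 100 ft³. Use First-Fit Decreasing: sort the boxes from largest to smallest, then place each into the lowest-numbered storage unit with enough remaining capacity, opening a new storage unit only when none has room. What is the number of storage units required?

Sorted descending: 72, 68, 65, 57, 55, 28, 27, 24.
storage unit 1: place 72 ft³, 28 ft³ left
storage unit 2: place 68 ft³, 32 ft³ left
storage unit 3: place 65 ft³, 35 ft³ left
storage unit 4: place 57 ft³, 43 ft³ left
storage unit 5: place 55 ft³, 45 ft³ left
storage unit 1: place 28 ft³, 0 ft³ left
storage unit 2: place 27 ft³, 5 ft³ left
storage unit 3: place 24 ft³, 11 ft³ left
Final storage units: [72,28] [68,27] [65,24] [57] [55].

5 storage units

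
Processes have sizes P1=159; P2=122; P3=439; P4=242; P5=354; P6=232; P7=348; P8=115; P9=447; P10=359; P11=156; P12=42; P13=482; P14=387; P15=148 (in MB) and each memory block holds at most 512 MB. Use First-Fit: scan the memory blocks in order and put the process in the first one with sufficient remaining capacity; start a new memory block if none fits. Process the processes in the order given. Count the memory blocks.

9 memory blocks

P1 (159 MB) → memory block 1 (remaining 353 MB)
P2 (122 MB) → memory block 1 (remaining 231 MB)
P3 (439 MB) → memory block 2 (remaining 73 MB)
P4 (242 MB) → memory block 3 (remaining 270 MB)
P5 (354 MB) → memory block 4 (remaining 158 MB)
P6 (232 MB) → memory block 3 (remaining 38 MB)
P7 (348 MB) → memory block 5 (remaining 164 MB)
P8 (115 MB) → memory block 1 (remaining 116 MB)
P9 (447 MB) → memory block 6 (remaining 65 MB)
P10 (359 MB) → memory block 7 (remaining 153 MB)
P11 (156 MB) → memory block 4 (remaining 2 MB)
P12 (42 MB) → memory block 1 (remaining 74 MB)
P13 (482 MB) → memory block 8 (remaining 30 MB)
P14 (387 MB) → memory block 9 (remaining 125 MB)
P15 (148 MB) → memory block 5 (remaining 16 MB)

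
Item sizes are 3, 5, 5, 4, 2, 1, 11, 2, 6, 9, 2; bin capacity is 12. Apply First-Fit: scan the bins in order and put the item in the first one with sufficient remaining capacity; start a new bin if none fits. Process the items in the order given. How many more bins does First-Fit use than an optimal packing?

0

First-Fit: [3,5,4] [5,2,1,2,2] [11] [6] [9] → 5 bins.
Total size 50; any packing needs at least ⌈50/12⌉ = 5 bins.
So 5 is already optimal.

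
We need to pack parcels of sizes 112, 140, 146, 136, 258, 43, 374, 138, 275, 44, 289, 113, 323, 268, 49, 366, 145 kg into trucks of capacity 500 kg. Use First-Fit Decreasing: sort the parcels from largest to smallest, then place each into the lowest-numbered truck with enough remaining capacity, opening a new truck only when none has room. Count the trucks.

Sorted descending: 374, 366, 323, 289, 275, 268, 258, 146, 145, 140, 138, 136, 113, 112, 49, 44, 43.
truck 1: place 374 kg, 126 kg left
truck 2: place 366 kg, 134 kg left
truck 3: place 323 kg, 177 kg left
truck 4: place 289 kg, 211 kg left
truck 5: place 275 kg, 225 kg left
truck 6: place 268 kg, 232 kg left
truck 7: place 258 kg, 242 kg left
truck 3: place 146 kg, 31 kg left
truck 4: place 145 kg, 66 kg left
truck 5: place 140 kg, 85 kg left
truck 6: place 138 kg, 94 kg left
truck 7: place 136 kg, 106 kg left
truck 1: place 113 kg, 13 kg left
truck 2: place 112 kg, 22 kg left
truck 4: place 49 kg, 17 kg left
truck 5: place 44 kg, 41 kg left
truck 6: place 43 kg, 51 kg left

7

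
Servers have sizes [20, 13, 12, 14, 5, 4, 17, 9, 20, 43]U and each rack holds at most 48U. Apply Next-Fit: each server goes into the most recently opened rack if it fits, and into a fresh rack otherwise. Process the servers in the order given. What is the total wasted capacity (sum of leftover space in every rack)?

20U → rack 1 (remaining 28U)
13U → rack 1 (remaining 15U)
12U → rack 1 (remaining 3U)
14U → rack 2 (remaining 34U)
5U → rack 2 (remaining 29U)
4U → rack 2 (remaining 25U)
17U → rack 2 (remaining 8U)
9U → rack 3 (remaining 39U)
20U → rack 3 (remaining 19U)
43U → rack 4 (remaining 5U)
4 racks × 48U = 192U; used 157U; unused 35U.

35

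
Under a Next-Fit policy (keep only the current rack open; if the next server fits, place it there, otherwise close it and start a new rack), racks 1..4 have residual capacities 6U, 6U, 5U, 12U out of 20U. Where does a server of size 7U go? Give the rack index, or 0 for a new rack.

4

Next-Fit only looks at rack 4, which has 12U free.
7U fits there.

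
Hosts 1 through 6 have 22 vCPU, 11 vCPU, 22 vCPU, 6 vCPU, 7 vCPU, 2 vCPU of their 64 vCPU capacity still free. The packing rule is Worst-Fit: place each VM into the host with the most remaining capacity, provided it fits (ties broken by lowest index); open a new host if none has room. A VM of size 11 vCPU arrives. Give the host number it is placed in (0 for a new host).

1

Hosts with room: host 1 (22 vCPU), host 2 (11 vCPU), host 3 (22 vCPU).
Most room is host 1 with 22 vCPU free.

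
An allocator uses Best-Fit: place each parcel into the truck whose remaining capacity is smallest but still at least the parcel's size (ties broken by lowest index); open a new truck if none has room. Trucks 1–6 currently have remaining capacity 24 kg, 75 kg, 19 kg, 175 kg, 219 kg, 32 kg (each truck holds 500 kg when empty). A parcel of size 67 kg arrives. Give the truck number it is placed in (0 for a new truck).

Trucks with room: truck 2 (75 kg), truck 4 (175 kg), truck 5 (219 kg).
Tightest fit is truck 2 with 75 kg free.

2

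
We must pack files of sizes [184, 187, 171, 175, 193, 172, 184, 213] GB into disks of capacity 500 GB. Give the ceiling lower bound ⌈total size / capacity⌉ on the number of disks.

Total size = 184 + 187 + 171 + 175 + 193 + 172 + 184 + 213 = 1479 GB.
⌈1479 / 500⌉ = 3.

3 disks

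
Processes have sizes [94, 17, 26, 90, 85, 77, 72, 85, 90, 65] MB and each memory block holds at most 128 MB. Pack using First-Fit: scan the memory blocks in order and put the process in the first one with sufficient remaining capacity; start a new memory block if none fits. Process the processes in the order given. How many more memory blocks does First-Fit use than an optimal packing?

0

First-Fit: [94,17] [26,90] [85] [77] [72] [85] [90] [65] → 8 memory blocks.
8 processes exceed 64 MB (half the capacity), and no two of those can share a memory block, so at least 8 memory blocks are needed.
So 8 is already optimal.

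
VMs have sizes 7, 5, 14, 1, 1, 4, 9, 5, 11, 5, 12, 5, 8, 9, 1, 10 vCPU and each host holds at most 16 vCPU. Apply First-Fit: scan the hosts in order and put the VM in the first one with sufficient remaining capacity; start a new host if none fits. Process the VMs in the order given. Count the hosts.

host 1: place 7 vCPU, 9 vCPU left
host 1: place 5 vCPU, 4 vCPU left
host 2: place 14 vCPU, 2 vCPU left
host 1: place 1 vCPU, 3 vCPU left
host 1: place 1 vCPU, 2 vCPU left
host 3: place 4 vCPU, 12 vCPU left
host 3: place 9 vCPU, 3 vCPU left
host 4: place 5 vCPU, 11 vCPU left
host 4: place 11 vCPU, 0 vCPU left
host 5: place 5 vCPU, 11 vCPU left
host 6: place 12 vCPU, 4 vCPU left
host 5: place 5 vCPU, 6 vCPU left
host 7: place 8 vCPU, 8 vCPU left
host 8: place 9 vCPU, 7 vCPU left
host 1: place 1 vCPU, 1 vCPU left
host 9: place 10 vCPU, 6 vCPU left

9 hosts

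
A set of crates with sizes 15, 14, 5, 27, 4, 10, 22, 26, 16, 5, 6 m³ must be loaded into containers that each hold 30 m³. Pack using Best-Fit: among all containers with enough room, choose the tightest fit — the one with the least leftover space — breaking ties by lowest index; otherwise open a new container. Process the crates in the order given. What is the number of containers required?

6

Put 15 m³ in container 1; 15 m³ remain.
Put 14 m³ in container 1; 1 m³ remain.
Put 5 m³ in container 2; 25 m³ remain.
Put 27 m³ in container 3; 3 m³ remain.
Put 4 m³ in container 2; 21 m³ remain.
Put 10 m³ in container 2; 11 m³ remain.
Put 22 m³ in container 4; 8 m³ remain.
Put 26 m³ in container 5; 4 m³ remain.
Put 16 m³ in container 6; 14 m³ remain.
Put 5 m³ in container 4; 3 m³ remain.
Put 6 m³ in container 2; 5 m³ remain.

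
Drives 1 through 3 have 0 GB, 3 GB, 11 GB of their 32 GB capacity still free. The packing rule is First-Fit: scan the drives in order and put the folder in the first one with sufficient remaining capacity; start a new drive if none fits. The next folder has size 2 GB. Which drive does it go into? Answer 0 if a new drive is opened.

2

Drives with room: drive 2 (3 GB), drive 3 (11 GB).
The first with room is drive 2.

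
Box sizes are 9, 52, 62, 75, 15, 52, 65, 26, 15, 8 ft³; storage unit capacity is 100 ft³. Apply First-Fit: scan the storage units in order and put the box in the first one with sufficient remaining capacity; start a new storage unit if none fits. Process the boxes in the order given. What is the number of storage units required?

Put 9 ft³ in storage unit 1; 91 ft³ remain.
Put 52 ft³ in storage unit 1; 39 ft³ remain.
Put 62 ft³ in storage unit 2; 38 ft³ remain.
Put 75 ft³ in storage unit 3; 25 ft³ remain.
Put 15 ft³ in storage unit 1; 24 ft³ remain.
Put 52 ft³ in storage unit 4; 48 ft³ remain.
Put 65 ft³ in storage unit 5; 35 ft³ remain.
Put 26 ft³ in storage unit 2; 12 ft³ remain.
Put 15 ft³ in storage unit 1; 9 ft³ remain.
Put 8 ft³ in storage unit 1; 1 ft³ remain.
Final storage units: [9,52,15,15,8] [62,26] [75] [52] [65].

5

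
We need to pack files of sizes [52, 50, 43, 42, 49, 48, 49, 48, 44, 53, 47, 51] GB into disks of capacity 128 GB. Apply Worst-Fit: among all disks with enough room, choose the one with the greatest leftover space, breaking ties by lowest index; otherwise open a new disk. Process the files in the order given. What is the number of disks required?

disk 1: place 52 GB, 76 GB left
disk 1: place 50 GB, 26 GB left
disk 2: place 43 GB, 85 GB left
disk 2: place 42 GB, 43 GB left
disk 3: place 49 GB, 79 GB left
disk 3: place 48 GB, 31 GB left
disk 4: place 49 GB, 79 GB left
disk 4: place 48 GB, 31 GB left
disk 5: place 44 GB, 84 GB left
disk 5: place 53 GB, 31 GB left
disk 6: place 47 GB, 81 GB left
disk 6: place 51 GB, 30 GB left
Final disks: [52,50] [43,42] [49,48] [49,48] [44,53] [47,51].

6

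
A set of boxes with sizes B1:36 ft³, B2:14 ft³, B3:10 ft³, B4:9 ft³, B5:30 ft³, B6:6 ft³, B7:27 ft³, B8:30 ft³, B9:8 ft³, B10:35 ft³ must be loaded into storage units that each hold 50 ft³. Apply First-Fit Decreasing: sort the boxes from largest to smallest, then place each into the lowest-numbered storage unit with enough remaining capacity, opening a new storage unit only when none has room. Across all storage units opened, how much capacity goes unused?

Sorted descending: 36, 35, 30, 30, 27, 14, 10, 9, 8, 6.
36 ft³ → storage unit 1 (remaining 14 ft³)
35 ft³ → storage unit 2 (remaining 15 ft³)
30 ft³ → storage unit 3 (remaining 20 ft³)
30 ft³ → storage unit 4 (remaining 20 ft³)
27 ft³ → storage unit 5 (remaining 23 ft³)
14 ft³ → storage unit 1 (remaining 0 ft³)
10 ft³ → storage unit 2 (remaining 5 ft³)
9 ft³ → storage unit 3 (remaining 11 ft³)
8 ft³ → storage unit 3 (remaining 3 ft³)
6 ft³ → storage unit 4 (remaining 14 ft³)
5 storage units × 50 ft³ = 250 ft³; used 205 ft³; unused 45 ft³.

45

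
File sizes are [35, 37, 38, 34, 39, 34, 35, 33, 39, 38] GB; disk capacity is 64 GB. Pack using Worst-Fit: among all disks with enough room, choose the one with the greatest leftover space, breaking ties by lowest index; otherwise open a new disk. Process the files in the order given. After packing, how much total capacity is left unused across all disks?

35 GB → disk 1 (remaining 29 GB)
37 GB → disk 2 (remaining 27 GB)
38 GB → disk 3 (remaining 26 GB)
34 GB → disk 4 (remaining 30 GB)
39 GB → disk 5 (remaining 25 GB)
34 GB → disk 6 (remaining 30 GB)
35 GB → disk 7 (remaining 29 GB)
33 GB → disk 8 (remaining 31 GB)
39 GB → disk 9 (remaining 25 GB)
38 GB → disk 10 (remaining 26 GB)
10 disks × 64 GB = 640 GB; used 362 GB; unused 278 GB.

278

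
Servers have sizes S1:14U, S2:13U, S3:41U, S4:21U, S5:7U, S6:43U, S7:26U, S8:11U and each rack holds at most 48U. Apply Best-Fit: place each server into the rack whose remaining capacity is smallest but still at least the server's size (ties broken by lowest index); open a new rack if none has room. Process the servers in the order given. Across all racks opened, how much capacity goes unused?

S1 (14U) → rack 1 (remaining 34U)
S2 (13U) → rack 1 (remaining 21U)
S3 (41U) → rack 2 (remaining 7U)
S4 (21U) → rack 1 (remaining 0U)
S5 (7U) → rack 2 (remaining 0U)
S6 (43U) → rack 3 (remaining 5U)
S7 (26U) → rack 4 (remaining 22U)
S8 (11U) → rack 4 (remaining 11U)
4 racks × 48U = 192U; used 176U; unused 16U.

16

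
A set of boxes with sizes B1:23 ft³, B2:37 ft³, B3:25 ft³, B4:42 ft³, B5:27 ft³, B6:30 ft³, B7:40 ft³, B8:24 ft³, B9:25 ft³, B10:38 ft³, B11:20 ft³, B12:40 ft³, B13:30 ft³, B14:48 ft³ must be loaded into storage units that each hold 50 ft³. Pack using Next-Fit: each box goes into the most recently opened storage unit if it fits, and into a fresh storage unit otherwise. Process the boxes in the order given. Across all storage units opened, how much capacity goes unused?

201

Put B1 (23 ft³) in storage unit 1; 27 ft³ remain.
Put B2 (37 ft³) in storage unit 2; 13 ft³ remain.
Put B3 (25 ft³) in storage unit 3; 25 ft³ remain.
Put B4 (42 ft³) in storage unit 4; 8 ft³ remain.
Put B5 (27 ft³) in storage unit 5; 23 ft³ remain.
Put B6 (30 ft³) in storage unit 6; 20 ft³ remain.
Put B7 (40 ft³) in storage unit 7; 10 ft³ remain.
Put B8 (24 ft³) in storage unit 8; 26 ft³ remain.
Put B9 (25 ft³) in storage unit 8; 1 ft³ remain.
Put B10 (38 ft³) in storage unit 9; 12 ft³ remain.
Put B11 (20 ft³) in storage unit 10; 30 ft³ remain.
Put B12 (40 ft³) in storage unit 11; 10 ft³ remain.
Put B13 (30 ft³) in storage unit 12; 20 ft³ remain.
Put B14 (48 ft³) in storage unit 13; 2 ft³ remain.
13 storage units × 50 ft³ = 650 ft³; used 449 ft³; unused 201 ft³.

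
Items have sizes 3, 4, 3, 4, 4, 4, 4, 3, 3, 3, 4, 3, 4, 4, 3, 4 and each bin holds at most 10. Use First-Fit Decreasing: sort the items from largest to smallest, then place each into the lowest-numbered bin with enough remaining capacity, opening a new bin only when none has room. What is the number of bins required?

7

Sorted descending: 4, 4, 4, 4, 4, 4, 4, 4, 4, 3, 3, 3, 3, 3, 3, 3.
4 → bin 1 (remaining 6)
4 → bin 1 (remaining 2)
4 → bin 2 (remaining 6)
4 → bin 2 (remaining 2)
4 → bin 3 (remaining 6)
4 → bin 3 (remaining 2)
4 → bin 4 (remaining 6)
4 → bin 4 (remaining 2)
4 → bin 5 (remaining 6)
3 → bin 5 (remaining 3)
3 → bin 5 (remaining 0)
3 → bin 6 (remaining 7)
3 → bin 6 (remaining 4)
3 → bin 6 (remaining 1)
3 → bin 7 (remaining 7)
3 → bin 7 (remaining 4)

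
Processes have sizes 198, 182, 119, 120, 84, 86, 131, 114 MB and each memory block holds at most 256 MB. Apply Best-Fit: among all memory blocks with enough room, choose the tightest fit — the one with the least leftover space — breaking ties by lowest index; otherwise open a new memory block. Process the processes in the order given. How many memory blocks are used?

Put 198 MB in memory block 1; 58 MB remain.
Put 182 MB in memory block 2; 74 MB remain.
Put 119 MB in memory block 3; 137 MB remain.
Put 120 MB in memory block 3; 17 MB remain.
Put 84 MB in memory block 4; 172 MB remain.
Put 86 MB in memory block 4; 86 MB remain.
Put 131 MB in memory block 5; 125 MB remain.
Put 114 MB in memory block 5; 11 MB remain.
Final memory blocks: [198] [182] [119,120] [84,86] [131,114].

5 memory blocks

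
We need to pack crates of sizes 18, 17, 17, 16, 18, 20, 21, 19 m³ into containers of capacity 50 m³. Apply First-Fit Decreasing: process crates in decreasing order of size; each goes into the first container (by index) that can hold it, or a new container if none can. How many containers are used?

4

Sorted descending: 21, 20, 19, 18, 18, 17, 17, 16.
container 1: place 21 m³, 29 m³ left
container 1: place 20 m³, 9 m³ left
container 2: place 19 m³, 31 m³ left
container 2: place 18 m³, 13 m³ left
container 3: place 18 m³, 32 m³ left
container 3: place 17 m³, 15 m³ left
container 4: place 17 m³, 33 m³ left
container 4: place 16 m³, 17 m³ left
Final containers: [21,20] [19,18] [18,17] [17,16].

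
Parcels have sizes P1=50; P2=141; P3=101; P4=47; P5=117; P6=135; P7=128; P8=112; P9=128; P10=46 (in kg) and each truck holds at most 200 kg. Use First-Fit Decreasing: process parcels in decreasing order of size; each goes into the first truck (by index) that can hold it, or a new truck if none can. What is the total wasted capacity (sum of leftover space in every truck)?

Sorted descending: 141, 135, 128, 128, 117, 112, 101, 50, 47, 46.
Put 141 kg in truck 1; 59 kg remain.
Put 135 kg in truck 2; 65 kg remain.
Put 128 kg in truck 3; 72 kg remain.
Put 128 kg in truck 4; 72 kg remain.
Put 117 kg in truck 5; 83 kg remain.
Put 112 kg in truck 6; 88 kg remain.
Put 101 kg in truck 7; 99 kg remain.
Put 50 kg in truck 1; 9 kg remain.
Put 47 kg in truck 2; 18 kg remain.
Put 46 kg in truck 3; 26 kg remain.
7 trucks × 200 kg = 1400 kg; used 1005 kg; unused 395 kg.

395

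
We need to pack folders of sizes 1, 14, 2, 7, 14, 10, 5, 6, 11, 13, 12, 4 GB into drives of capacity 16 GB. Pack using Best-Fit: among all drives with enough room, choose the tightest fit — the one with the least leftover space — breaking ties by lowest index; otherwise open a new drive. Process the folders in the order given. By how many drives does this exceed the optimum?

Best-Fit: [1,14] [2,7,6] [14] [10,5] [11] [13] [12,4] → 7 drives.
Total size 99 GB; any packing needs at least ⌈99/16⌉ = 7 drives.
So 7 is already optimal.

0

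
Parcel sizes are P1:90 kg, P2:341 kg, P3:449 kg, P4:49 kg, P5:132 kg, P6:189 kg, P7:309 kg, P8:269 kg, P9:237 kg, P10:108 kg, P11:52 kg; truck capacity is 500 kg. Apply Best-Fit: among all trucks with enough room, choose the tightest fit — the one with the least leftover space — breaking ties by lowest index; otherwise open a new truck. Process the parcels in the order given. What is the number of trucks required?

6

Put P1 (90 kg) in truck 1; 410 kg remain.
Put P2 (341 kg) in truck 1; 69 kg remain.
Put P3 (449 kg) in truck 2; 51 kg remain.
Put P4 (49 kg) in truck 2; 2 kg remain.
Put P5 (132 kg) in truck 3; 368 kg remain.
Put P6 (189 kg) in truck 3; 179 kg remain.
Put P7 (309 kg) in truck 4; 191 kg remain.
Put P8 (269 kg) in truck 5; 231 kg remain.
Put P9 (237 kg) in truck 6; 263 kg remain.
Put P10 (108 kg) in truck 3; 71 kg remain.
Put P11 (52 kg) in truck 1; 17 kg remain.
Final trucks: [90,341,52] [449,49] [132,189,108] [309] [269] [237].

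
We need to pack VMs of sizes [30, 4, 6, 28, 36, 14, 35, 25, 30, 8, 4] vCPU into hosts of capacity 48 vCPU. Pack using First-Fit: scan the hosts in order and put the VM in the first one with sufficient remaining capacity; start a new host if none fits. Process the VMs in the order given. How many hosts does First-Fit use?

6

Put 30 vCPU in host 1; 18 vCPU remain.
Put 4 vCPU in host 1; 14 vCPU remain.
Put 6 vCPU in host 1; 8 vCPU remain.
Put 28 vCPU in host 2; 20 vCPU remain.
Put 36 vCPU in host 3; 12 vCPU remain.
Put 14 vCPU in host 2; 6 vCPU remain.
Put 35 vCPU in host 4; 13 vCPU remain.
Put 25 vCPU in host 5; 23 vCPU remain.
Put 30 vCPU in host 6; 18 vCPU remain.
Put 8 vCPU in host 1; 0 vCPU remain.
Put 4 vCPU in host 2; 2 vCPU remain.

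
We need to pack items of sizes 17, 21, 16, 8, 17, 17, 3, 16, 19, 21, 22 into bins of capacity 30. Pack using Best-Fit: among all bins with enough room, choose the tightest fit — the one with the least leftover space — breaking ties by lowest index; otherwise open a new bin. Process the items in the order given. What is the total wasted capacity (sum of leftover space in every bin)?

93

17 → bin 1 (remaining 13)
21 → bin 2 (remaining 9)
16 → bin 3 (remaining 14)
8 → bin 2 (remaining 1)
17 → bin 4 (remaining 13)
17 → bin 5 (remaining 13)
3 → bin 1 (remaining 10)
16 → bin 6 (remaining 14)
19 → bin 7 (remaining 11)
21 → bin 8 (remaining 9)
22 → bin 9 (remaining 8)
9 bins × 30 = 270; used 177; unused 93.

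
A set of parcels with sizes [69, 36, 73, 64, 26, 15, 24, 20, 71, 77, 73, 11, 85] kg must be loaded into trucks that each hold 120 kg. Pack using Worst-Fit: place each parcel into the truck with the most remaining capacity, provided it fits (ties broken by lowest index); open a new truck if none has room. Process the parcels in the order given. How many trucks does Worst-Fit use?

69 kg → truck 1 (remaining 51 kg)
36 kg → truck 1 (remaining 15 kg)
73 kg → truck 2 (remaining 47 kg)
64 kg → truck 3 (remaining 56 kg)
26 kg → truck 3 (remaining 30 kg)
15 kg → truck 2 (remaining 32 kg)
24 kg → truck 2 (remaining 8 kg)
20 kg → truck 3 (remaining 10 kg)
71 kg → truck 4 (remaining 49 kg)
77 kg → truck 5 (remaining 43 kg)
73 kg → truck 6 (remaining 47 kg)
11 kg → truck 4 (remaining 38 kg)
85 kg → truck 7 (remaining 35 kg)

7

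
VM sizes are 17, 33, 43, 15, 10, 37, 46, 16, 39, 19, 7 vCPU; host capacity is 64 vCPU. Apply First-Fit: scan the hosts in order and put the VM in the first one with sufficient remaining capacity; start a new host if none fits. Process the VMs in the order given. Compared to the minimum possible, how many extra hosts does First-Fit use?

0

First-Fit: [17,33,10] [43,15] [37,16,7] [46] [39,19] → 5 hosts.
Total size 282 vCPU; any packing needs at least ⌈282/64⌉ = 5 hosts.
So 5 is already optimal.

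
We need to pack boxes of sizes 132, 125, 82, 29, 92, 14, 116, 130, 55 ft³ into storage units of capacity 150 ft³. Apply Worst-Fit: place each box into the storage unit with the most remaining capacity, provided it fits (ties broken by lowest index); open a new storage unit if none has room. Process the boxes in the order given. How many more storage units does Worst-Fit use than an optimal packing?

1

Worst-Fit: [132] [125] [82,29] [92,14] [116] [130] [55] → 7 storage units.
Total size 775 ft³; any packing needs at least ⌈775/150⌉ = 6 storage units.
An optimal packing achieves that bound: [132,14] [130] [125] [116,29] [92,55] [82] → 6 storage units.
Excess: 7 − 6 = 1.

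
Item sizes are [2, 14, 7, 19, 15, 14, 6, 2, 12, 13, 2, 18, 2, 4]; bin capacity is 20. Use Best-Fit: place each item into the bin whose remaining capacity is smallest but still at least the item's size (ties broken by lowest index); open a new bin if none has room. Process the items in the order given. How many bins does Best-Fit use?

7

2 → bin 1 (remaining 18)
14 → bin 1 (remaining 4)
7 → bin 2 (remaining 13)
19 → bin 3 (remaining 1)
15 → bin 4 (remaining 5)
14 → bin 5 (remaining 6)
6 → bin 5 (remaining 0)
2 → bin 1 (remaining 2)
12 → bin 2 (remaining 1)
13 → bin 6 (remaining 7)
2 → bin 1 (remaining 0)
18 → bin 7 (remaining 2)
2 → bin 7 (remaining 0)
4 → bin 4 (remaining 1)
Final bins: [2,14,2,2] [7,12] [19] [15,4] [14,6] [13] [18,2].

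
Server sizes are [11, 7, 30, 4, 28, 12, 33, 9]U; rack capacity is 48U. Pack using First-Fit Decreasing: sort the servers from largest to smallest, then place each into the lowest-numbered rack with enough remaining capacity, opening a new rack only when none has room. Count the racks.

3

Sorted descending: 33, 30, 28, 12, 11, 9, 7, 4.
33U → rack 1 (remaining 15U)
30U → rack 2 (remaining 18U)
28U → rack 3 (remaining 20U)
12U → rack 1 (remaining 3U)
11U → rack 2 (remaining 7U)
9U → rack 3 (remaining 11U)
7U → rack 2 (remaining 0U)
4U → rack 3 (remaining 7U)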